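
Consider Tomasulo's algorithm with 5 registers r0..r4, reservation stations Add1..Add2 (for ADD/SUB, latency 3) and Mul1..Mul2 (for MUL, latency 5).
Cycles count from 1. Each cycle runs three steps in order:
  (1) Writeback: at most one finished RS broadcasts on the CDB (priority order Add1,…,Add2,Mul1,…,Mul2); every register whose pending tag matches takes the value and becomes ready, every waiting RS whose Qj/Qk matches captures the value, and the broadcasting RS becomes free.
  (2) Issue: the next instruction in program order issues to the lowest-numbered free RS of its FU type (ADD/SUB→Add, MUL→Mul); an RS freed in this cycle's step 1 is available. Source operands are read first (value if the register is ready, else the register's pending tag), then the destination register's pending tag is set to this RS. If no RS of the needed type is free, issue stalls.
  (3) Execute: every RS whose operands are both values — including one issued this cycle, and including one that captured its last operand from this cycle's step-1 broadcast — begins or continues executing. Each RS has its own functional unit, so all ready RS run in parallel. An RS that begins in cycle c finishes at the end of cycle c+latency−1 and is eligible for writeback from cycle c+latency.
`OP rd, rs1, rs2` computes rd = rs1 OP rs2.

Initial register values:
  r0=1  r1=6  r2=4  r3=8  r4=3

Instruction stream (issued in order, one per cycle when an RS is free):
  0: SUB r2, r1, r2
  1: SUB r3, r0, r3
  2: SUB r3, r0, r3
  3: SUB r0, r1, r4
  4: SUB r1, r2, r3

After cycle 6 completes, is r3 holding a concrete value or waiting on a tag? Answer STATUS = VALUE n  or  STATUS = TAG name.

cycle 1: issue SUB r2<-Add1 // r0:1,r1:6,r2:Add1,r3:8,r4:3
cycle 2: issue SUB r3<-Add2 // r0:1,r1:6,r2:Add1,r3:Add2,r4:3
cycle 3: stall // r0:1,r1:6,r2:Add1,r3:Add2,r4:3
cycle 4: CDB Add1=2; issue SUB r3<-Add1 // r0:1,r1:6,r2:2,r3:Add1,r4:3
cycle 5: CDB Add2=-7; issue SUB r0<-Add2 // r0:Add2,r1:6,r2:2,r3:Add1,r4:3
cycle 6: stall // r0:Add2,r1:6,r2:2,r3:Add1,r4:3

STATUS = TAG Add1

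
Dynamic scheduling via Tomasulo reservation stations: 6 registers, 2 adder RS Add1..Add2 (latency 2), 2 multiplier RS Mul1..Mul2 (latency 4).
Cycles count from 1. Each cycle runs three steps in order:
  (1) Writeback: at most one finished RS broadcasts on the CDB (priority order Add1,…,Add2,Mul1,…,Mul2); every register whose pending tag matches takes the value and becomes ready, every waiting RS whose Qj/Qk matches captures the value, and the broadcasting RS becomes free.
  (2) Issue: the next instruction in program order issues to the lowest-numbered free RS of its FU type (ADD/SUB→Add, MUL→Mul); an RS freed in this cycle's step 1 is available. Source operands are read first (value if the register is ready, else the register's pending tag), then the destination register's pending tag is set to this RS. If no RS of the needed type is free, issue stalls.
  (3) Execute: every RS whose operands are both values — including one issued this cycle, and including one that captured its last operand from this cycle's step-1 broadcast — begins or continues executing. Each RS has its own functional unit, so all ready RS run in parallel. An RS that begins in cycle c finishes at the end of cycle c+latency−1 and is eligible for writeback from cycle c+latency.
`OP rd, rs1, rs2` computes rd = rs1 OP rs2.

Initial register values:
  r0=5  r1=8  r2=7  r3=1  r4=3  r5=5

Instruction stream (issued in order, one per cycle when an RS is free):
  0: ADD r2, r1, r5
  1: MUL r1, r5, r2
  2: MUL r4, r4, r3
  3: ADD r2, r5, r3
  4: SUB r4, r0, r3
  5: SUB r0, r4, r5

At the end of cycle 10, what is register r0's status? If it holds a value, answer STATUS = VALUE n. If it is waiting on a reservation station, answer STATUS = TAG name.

STATUS = VALUE -1

c1: issue ADD r2<-Add1 | r0:5,r1:8,r2:Add1,r3:1,r4:3,r5:5
c2: issue MUL r1<-Mul1 | r0:5,r1:Mul1,r2:Add1,r3:1,r4:3,r5:5
c3: CDB Add1=13; issue MUL r4<-Mul2 | r0:5,r1:Mul1,r2:13,r3:1,r4:Mul2,r5:5
c4: issue ADD r2<-Add1 | r0:5,r1:Mul1,r2:Add1,r3:1,r4:Mul2,r5:5
c5: issue SUB r4<-Add2 | r0:5,r1:Mul1,r2:Add1,r3:1,r4:Add2,r5:5
c6: CDB Add1=6; issue SUB r0<-Add1 | r0:Add1,r1:Mul1,r2:6,r3:1,r4:Add2,r5:5
c7: CDB Add2=4 | r0:Add1,r1:Mul1,r2:6,r3:1,r4:4,r5:5
c8: CDB Mul1=65 | r0:Add1,r1:65,r2:6,r3:1,r4:4,r5:5
c9: CDB Add1=-1 | r0:-1,r1:65,r2:6,r3:1,r4:4,r5:5
c10: CDB Mul2=3 | r0:-1,r1:65,r2:6,r3:1,r4:4,r5:5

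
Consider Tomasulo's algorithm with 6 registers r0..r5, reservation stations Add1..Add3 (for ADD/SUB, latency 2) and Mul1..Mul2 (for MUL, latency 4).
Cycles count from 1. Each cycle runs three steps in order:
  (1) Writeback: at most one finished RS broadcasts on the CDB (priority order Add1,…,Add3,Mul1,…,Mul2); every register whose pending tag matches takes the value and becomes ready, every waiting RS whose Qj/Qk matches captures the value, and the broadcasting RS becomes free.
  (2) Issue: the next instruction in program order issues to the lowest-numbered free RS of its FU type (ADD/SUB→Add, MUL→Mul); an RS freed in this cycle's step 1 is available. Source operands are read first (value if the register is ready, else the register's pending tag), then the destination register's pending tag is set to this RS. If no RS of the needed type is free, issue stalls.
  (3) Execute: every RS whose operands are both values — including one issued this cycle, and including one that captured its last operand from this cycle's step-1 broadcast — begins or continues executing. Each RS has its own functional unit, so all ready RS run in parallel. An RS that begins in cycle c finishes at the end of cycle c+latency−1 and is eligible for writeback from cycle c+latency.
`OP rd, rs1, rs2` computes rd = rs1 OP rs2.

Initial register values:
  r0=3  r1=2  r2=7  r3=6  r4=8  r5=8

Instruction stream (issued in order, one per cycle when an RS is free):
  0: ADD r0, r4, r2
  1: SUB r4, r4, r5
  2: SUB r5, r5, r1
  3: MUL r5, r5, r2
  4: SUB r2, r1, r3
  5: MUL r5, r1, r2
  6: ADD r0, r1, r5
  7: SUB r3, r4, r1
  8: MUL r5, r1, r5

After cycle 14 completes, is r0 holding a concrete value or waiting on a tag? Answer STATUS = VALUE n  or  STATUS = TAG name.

STATUS = VALUE -6

cycle 1: issue ADD r0<-Add1 // r0:Add1,r1:2,r2:7,r3:6,r4:8,r5:8
cycle 2: issue SUB r4<-Add2 // r0:Add1,r1:2,r2:7,r3:6,r4:Add2,r5:8
cycle 3: CDB Add1=15; issue SUB r5<-Add1 // r0:15,r1:2,r2:7,r3:6,r4:Add2,r5:Add1
cycle 4: CDB Add2=0; issue MUL r5<-Mul1 // r0:15,r1:2,r2:7,r3:6,r4:0,r5:Mul1
cycle 5: CDB Add1=6; issue SUB r2<-Add1 // r0:15,r1:2,r2:Add1,r3:6,r4:0,r5:Mul1
cycle 6: issue MUL r5<-Mul2 // r0:15,r1:2,r2:Add1,r3:6,r4:0,r5:Mul2
cycle 7: CDB Add1=-4; issue ADD r0<-Add1 // r0:Add1,r1:2,r2:-4,r3:6,r4:0,r5:Mul2
cycle 8: issue SUB r3<-Add2 // r0:Add1,r1:2,r2:-4,r3:Add2,r4:0,r5:Mul2
cycle 9: CDB Mul1=42; issue MUL r5<-Mul1 // r0:Add1,r1:2,r2:-4,r3:Add2,r4:0,r5:Mul1
cycle 10: CDB Add2=-2 // r0:Add1,r1:2,r2:-4,r3:-2,r4:0,r5:Mul1
cycle 11: CDB Mul2=-8 // r0:Add1,r1:2,r2:-4,r3:-2,r4:0,r5:Mul1
cycle 12: - // r0:Add1,r1:2,r2:-4,r3:-2,r4:0,r5:Mul1
cycle 13: CDB Add1=-6 // r0:-6,r1:2,r2:-4,r3:-2,r4:0,r5:Mul1
cycle 14: - // r0:-6,r1:2,r2:-4,r3:-2,r4:0,r5:Mul1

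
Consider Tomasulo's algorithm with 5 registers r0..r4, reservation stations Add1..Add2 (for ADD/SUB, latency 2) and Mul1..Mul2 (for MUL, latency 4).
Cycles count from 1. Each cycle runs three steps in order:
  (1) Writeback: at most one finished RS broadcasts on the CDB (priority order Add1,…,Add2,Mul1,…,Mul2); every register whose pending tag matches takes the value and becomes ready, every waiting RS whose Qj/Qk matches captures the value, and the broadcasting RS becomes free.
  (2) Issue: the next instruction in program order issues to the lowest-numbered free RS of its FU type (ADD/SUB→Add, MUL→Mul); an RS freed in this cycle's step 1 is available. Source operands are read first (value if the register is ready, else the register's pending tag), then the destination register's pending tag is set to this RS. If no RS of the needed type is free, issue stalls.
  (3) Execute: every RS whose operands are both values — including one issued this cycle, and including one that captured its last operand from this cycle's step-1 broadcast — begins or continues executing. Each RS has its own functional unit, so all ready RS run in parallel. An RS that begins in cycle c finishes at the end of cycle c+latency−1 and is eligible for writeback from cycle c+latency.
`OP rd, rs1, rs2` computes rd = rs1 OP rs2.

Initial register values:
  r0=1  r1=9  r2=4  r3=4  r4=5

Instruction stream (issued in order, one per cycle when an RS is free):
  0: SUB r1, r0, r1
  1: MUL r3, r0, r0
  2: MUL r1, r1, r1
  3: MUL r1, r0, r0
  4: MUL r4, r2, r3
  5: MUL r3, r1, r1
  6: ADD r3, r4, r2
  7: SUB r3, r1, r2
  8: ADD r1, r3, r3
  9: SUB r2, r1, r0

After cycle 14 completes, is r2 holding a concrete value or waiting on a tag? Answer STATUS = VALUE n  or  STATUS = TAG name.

STATUS = TAG Add2

c1: issue SUB r1<-Add1 | r0:1,r1:Add1,r2:4,r3:4,r4:5
c2: issue MUL r3<-Mul1 | r0:1,r1:Add1,r2:4,r3:Mul1,r4:5
c3: CDB Add1=-8; issue MUL r1<-Mul2 | r0:1,r1:Mul2,r2:4,r3:Mul1,r4:5
c4: stall | r0:1,r1:Mul2,r2:4,r3:Mul1,r4:5
c5: stall | r0:1,r1:Mul2,r2:4,r3:Mul1,r4:5
c6: CDB Mul1=1; issue MUL r1<-Mul1 | r0:1,r1:Mul1,r2:4,r3:1,r4:5
c7: CDB Mul2=64; issue MUL r4<-Mul2 | r0:1,r1:Mul1,r2:4,r3:1,r4:Mul2
c8: stall | r0:1,r1:Mul1,r2:4,r3:1,r4:Mul2
c9: stall | r0:1,r1:Mul1,r2:4,r3:1,r4:Mul2
c10: CDB Mul1=1; issue MUL r3<-Mul1 | r0:1,r1:1,r2:4,r3:Mul1,r4:Mul2
c11: CDB Mul2=4; issue ADD r3<-Add1 | r0:1,r1:1,r2:4,r3:Add1,r4:4
c12: issue SUB r3<-Add2 | r0:1,r1:1,r2:4,r3:Add2,r4:4
c13: CDB Add1=8; issue ADD r1<-Add1 | r0:1,r1:Add1,r2:4,r3:Add2,r4:4
c14: CDB Add2=-3; issue SUB r2<-Add2 | r0:1,r1:Add1,r2:Add2,r3:-3,r4:4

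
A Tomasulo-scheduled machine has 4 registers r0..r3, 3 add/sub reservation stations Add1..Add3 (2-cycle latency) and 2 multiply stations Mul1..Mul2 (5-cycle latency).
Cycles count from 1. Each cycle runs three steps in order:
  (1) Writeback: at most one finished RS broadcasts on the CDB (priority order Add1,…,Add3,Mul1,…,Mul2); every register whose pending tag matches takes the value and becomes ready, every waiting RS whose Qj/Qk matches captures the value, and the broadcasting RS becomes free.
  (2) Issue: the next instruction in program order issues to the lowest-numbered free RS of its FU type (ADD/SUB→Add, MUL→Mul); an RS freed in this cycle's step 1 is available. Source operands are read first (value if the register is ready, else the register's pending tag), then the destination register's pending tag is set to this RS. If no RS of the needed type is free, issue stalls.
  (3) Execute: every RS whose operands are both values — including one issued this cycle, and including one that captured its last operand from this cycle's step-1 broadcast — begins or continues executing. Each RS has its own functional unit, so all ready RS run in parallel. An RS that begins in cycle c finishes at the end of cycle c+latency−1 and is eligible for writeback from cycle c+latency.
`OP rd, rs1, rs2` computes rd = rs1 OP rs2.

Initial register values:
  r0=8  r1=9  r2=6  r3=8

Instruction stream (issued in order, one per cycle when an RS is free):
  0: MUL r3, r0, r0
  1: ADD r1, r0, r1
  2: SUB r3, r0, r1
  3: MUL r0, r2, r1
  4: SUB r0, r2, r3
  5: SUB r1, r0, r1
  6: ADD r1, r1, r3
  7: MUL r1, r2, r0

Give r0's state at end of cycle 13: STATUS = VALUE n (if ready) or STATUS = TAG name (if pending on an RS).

STATUS = VALUE 15

c1: issue MUL r3<-Mul1 | r0:8,r1:9,r2:6,r3:Mul1
c2: issue ADD r1<-Add1 | r0:8,r1:Add1,r2:6,r3:Mul1
c3: issue SUB r3<-Add2 | r0:8,r1:Add1,r2:6,r3:Add2
c4: CDB Add1=17; issue MUL r0<-Mul2 | r0:Mul2,r1:17,r2:6,r3:Add2
c5: issue SUB r0<-Add1 | r0:Add1,r1:17,r2:6,r3:Add2
c6: CDB Add2=-9; issue SUB r1<-Add2 | r0:Add1,r1:Add2,r2:6,r3:-9
c7: CDB Mul1=64; issue ADD r1<-Add3 | r0:Add1,r1:Add3,r2:6,r3:-9
c8: CDB Add1=15; issue MUL r1<-Mul1 | r0:15,r1:Mul1,r2:6,r3:-9
c9: CDB Mul2=102 | r0:15,r1:Mul1,r2:6,r3:-9
c10: CDB Add2=-2 | r0:15,r1:Mul1,r2:6,r3:-9
c11: - | r0:15,r1:Mul1,r2:6,r3:-9
c12: CDB Add3=-11 | r0:15,r1:Mul1,r2:6,r3:-9
c13: CDB Mul1=90 | r0:15,r1:90,r2:6,r3:-9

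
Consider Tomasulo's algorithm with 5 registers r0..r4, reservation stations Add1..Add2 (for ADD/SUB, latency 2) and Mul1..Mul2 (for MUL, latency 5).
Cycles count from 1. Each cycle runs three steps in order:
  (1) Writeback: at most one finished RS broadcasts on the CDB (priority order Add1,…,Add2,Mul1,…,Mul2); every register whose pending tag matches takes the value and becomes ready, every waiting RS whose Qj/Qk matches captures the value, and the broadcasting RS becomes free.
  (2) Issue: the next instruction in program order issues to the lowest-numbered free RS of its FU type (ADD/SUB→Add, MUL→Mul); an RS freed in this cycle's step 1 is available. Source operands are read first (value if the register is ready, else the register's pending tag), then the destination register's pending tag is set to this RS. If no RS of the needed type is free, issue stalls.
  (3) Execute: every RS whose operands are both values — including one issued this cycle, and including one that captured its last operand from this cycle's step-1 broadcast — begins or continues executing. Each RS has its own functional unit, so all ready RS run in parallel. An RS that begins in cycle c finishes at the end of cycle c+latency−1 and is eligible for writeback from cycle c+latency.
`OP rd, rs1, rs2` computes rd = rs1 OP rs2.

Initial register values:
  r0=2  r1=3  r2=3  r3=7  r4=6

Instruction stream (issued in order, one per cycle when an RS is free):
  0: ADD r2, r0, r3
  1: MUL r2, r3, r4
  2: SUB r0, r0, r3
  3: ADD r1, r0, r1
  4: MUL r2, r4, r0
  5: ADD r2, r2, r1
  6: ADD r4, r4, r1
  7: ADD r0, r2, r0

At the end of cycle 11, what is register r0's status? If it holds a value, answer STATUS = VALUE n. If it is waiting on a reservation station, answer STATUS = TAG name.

  c1: issue ADD r2<-Add1  regs: r0:2,r1:3,r2:Add1,r3:7,r4:6
  c2: issue MUL r2<-Mul1  regs: r0:2,r1:3,r2:Mul1,r3:7,r4:6
  c3: CDB Add1=9; issue SUB r0<-Add1  regs: r0:Add1,r1:3,r2:Mul1,r3:7,r4:6
  c4: issue ADD r1<-Add2  regs: r0:Add1,r1:Add2,r2:Mul1,r3:7,r4:6
  c5: CDB Add1=-5; issue MUL r2<-Mul2  regs: r0:-5,r1:Add2,r2:Mul2,r3:7,r4:6
  c6: issue ADD r2<-Add1  regs: r0:-5,r1:Add2,r2:Add1,r3:7,r4:6
  c7: CDB Add2=-2; issue ADD r4<-Add2  regs: r0:-5,r1:-2,r2:Add1,r3:7,r4:Add2
  c8: CDB Mul1=42; stall  regs: r0:-5,r1:-2,r2:Add1,r3:7,r4:Add2
  c9: CDB Add2=4; issue ADD r0<-Add2  regs: r0:Add2,r1:-2,r2:Add1,r3:7,r4:4
  c10: CDB Mul2=-30  regs: r0:Add2,r1:-2,r2:Add1,r3:7,r4:4
  c11: -  regs: r0:Add2,r1:-2,r2:Add1,r3:7,r4:4

STATUS = TAG Add2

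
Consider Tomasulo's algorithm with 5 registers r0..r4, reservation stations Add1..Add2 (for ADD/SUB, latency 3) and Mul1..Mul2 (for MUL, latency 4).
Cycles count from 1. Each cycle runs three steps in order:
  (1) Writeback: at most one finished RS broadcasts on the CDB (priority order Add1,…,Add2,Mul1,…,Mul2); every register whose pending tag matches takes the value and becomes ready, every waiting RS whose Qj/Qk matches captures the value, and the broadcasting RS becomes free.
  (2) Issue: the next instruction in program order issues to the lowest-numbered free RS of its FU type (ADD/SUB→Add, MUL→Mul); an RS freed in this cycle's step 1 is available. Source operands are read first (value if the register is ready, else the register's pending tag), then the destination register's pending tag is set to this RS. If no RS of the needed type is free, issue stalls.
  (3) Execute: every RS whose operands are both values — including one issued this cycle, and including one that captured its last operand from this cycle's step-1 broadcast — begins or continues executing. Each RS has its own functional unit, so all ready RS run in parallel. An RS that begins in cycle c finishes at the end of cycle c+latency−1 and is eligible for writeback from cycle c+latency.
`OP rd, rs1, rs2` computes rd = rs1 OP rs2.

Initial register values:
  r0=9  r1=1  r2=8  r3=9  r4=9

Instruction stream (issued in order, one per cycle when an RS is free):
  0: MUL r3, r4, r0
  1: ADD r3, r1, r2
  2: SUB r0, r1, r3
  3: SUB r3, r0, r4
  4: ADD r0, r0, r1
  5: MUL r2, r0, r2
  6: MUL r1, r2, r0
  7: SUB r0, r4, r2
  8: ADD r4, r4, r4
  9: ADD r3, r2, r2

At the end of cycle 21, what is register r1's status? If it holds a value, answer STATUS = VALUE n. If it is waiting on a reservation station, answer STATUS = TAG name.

  c1: issue MUL r3<-Mul1  regs: r0:9,r1:1,r2:8,r3:Mul1,r4:9
  c2: issue ADD r3<-Add1  regs: r0:9,r1:1,r2:8,r3:Add1,r4:9
  c3: issue SUB r0<-Add2  regs: r0:Add2,r1:1,r2:8,r3:Add1,r4:9
  c4: stall  regs: r0:Add2,r1:1,r2:8,r3:Add1,r4:9
  c5: CDB Add1=9; issue SUB r3<-Add1  regs: r0:Add2,r1:1,r2:8,r3:Add1,r4:9
  c6: CDB Mul1=81; stall  regs: r0:Add2,r1:1,r2:8,r3:Add1,r4:9
  c7: stall  regs: r0:Add2,r1:1,r2:8,r3:Add1,r4:9
  c8: CDB Add2=-8; issue ADD r0<-Add2  regs: r0:Add2,r1:1,r2:8,r3:Add1,r4:9
  c9: issue MUL r2<-Mul1  regs: r0:Add2,r1:1,r2:Mul1,r3:Add1,r4:9
  c10: issue MUL r1<-Mul2  regs: r0:Add2,r1:Mul2,r2:Mul1,r3:Add1,r4:9
  c11: CDB Add1=-17; issue SUB r0<-Add1  regs: r0:Add1,r1:Mul2,r2:Mul1,r3:-17,r4:9
  c12: CDB Add2=-7; issue ADD r4<-Add2  regs: r0:Add1,r1:Mul2,r2:Mul1,r3:-17,r4:Add2
  c13: stall  regs: r0:Add1,r1:Mul2,r2:Mul1,r3:-17,r4:Add2
  c14: stall  regs: r0:Add1,r1:Mul2,r2:Mul1,r3:-17,r4:Add2
  c15: CDB Add2=18; issue ADD r3<-Add2  regs: r0:Add1,r1:Mul2,r2:Mul1,r3:Add2,r4:18
  c16: CDB Mul1=-56  regs: r0:Add1,r1:Mul2,r2:-56,r3:Add2,r4:18
  c17: -  regs: r0:Add1,r1:Mul2,r2:-56,r3:Add2,r4:18
  c18: -  regs: r0:Add1,r1:Mul2,r2:-56,r3:Add2,r4:18
  c19: CDB Add1=65  regs: r0:65,r1:Mul2,r2:-56,r3:Add2,r4:18
  c20: CDB Add2=-112  regs: r0:65,r1:Mul2,r2:-56,r3:-112,r4:18
  c21: CDB Mul2=392  regs: r0:65,r1:392,r2:-56,r3:-112,r4:18

STATUS = VALUE 392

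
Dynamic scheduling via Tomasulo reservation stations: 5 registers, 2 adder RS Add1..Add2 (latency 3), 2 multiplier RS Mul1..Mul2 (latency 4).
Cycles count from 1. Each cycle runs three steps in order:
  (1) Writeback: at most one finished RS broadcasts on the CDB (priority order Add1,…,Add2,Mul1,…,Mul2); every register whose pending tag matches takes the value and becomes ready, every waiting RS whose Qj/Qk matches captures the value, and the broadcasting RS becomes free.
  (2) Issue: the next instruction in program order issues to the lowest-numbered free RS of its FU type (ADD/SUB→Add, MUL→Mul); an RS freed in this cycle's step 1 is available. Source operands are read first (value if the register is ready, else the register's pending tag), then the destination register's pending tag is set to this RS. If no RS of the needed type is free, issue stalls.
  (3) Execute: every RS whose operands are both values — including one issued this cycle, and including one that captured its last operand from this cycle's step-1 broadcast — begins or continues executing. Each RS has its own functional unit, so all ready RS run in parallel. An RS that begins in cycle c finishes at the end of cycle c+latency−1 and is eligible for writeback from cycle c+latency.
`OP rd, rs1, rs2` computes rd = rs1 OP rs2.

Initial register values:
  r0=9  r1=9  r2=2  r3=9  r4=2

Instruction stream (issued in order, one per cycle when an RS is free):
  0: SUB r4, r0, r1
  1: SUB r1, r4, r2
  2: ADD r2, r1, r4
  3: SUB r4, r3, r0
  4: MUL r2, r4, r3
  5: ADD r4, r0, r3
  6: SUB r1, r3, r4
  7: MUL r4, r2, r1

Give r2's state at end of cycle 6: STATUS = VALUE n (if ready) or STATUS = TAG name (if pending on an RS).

STATUS = TAG Add1

cycle 1: issue SUB r4<-Add1 // r0:9,r1:9,r2:2,r3:9,r4:Add1
cycle 2: issue SUB r1<-Add2 // r0:9,r1:Add2,r2:2,r3:9,r4:Add1
cycle 3: stall // r0:9,r1:Add2,r2:2,r3:9,r4:Add1
cycle 4: CDB Add1=0; issue ADD r2<-Add1 // r0:9,r1:Add2,r2:Add1,r3:9,r4:0
cycle 5: stall // r0:9,r1:Add2,r2:Add1,r3:9,r4:0
cycle 6: stall // r0:9,r1:Add2,r2:Add1,r3:9,r4:0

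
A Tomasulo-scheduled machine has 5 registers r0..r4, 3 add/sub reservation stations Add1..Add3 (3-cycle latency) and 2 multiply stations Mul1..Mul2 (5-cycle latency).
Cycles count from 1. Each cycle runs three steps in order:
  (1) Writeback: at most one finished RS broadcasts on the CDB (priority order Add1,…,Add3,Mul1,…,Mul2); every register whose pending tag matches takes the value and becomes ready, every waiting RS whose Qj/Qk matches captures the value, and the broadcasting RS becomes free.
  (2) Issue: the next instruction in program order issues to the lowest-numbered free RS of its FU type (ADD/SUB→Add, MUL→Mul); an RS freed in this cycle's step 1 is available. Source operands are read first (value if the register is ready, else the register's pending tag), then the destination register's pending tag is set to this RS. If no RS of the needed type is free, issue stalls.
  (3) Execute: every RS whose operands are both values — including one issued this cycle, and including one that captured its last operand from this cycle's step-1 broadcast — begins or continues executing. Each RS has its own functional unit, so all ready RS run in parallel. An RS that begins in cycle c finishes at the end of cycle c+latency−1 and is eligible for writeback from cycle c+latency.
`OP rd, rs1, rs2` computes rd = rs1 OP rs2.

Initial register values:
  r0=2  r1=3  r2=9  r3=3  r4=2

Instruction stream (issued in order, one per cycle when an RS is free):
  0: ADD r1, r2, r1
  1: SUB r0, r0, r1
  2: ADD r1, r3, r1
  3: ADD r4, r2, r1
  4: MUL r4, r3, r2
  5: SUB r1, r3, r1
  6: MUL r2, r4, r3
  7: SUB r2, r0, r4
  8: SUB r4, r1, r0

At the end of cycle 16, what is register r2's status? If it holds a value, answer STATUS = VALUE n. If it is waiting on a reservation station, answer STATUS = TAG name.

  c1: issue ADD r1<-Add1  regs: r0:2,r1:Add1,r2:9,r3:3,r4:2
  c2: issue SUB r0<-Add2  regs: r0:Add2,r1:Add1,r2:9,r3:3,r4:2
  c3: issue ADD r1<-Add3  regs: r0:Add2,r1:Add3,r2:9,r3:3,r4:2
  c4: CDB Add1=12; issue ADD r4<-Add1  regs: r0:Add2,r1:Add3,r2:9,r3:3,r4:Add1
  c5: issue MUL r4<-Mul1  regs: r0:Add2,r1:Add3,r2:9,r3:3,r4:Mul1
  c6: stall  regs: r0:Add2,r1:Add3,r2:9,r3:3,r4:Mul1
  c7: CDB Add2=-10; issue SUB r1<-Add2  regs: r0:-10,r1:Add2,r2:9,r3:3,r4:Mul1
  c8: CDB Add3=15; issue MUL r2<-Mul2  regs: r0:-10,r1:Add2,r2:Mul2,r3:3,r4:Mul1
  c9: issue SUB r2<-Add3  regs: r0:-10,r1:Add2,r2:Add3,r3:3,r4:Mul1
  c10: CDB Mul1=27; stall  regs: r0:-10,r1:Add2,r2:Add3,r3:3,r4:27
  c11: CDB Add1=24; issue SUB r4<-Add1  regs: r0:-10,r1:Add2,r2:Add3,r3:3,r4:Add1
  c12: CDB Add2=-12  regs: r0:-10,r1:-12,r2:Add3,r3:3,r4:Add1
  c13: CDB Add3=-37  regs: r0:-10,r1:-12,r2:-37,r3:3,r4:Add1
  c14: -  regs: r0:-10,r1:-12,r2:-37,r3:3,r4:Add1
  c15: CDB Add1=-2  regs: r0:-10,r1:-12,r2:-37,r3:3,r4:-2
  c16: CDB Mul2=81  regs: r0:-10,r1:-12,r2:-37,r3:3,r4:-2

STATUS = VALUE -37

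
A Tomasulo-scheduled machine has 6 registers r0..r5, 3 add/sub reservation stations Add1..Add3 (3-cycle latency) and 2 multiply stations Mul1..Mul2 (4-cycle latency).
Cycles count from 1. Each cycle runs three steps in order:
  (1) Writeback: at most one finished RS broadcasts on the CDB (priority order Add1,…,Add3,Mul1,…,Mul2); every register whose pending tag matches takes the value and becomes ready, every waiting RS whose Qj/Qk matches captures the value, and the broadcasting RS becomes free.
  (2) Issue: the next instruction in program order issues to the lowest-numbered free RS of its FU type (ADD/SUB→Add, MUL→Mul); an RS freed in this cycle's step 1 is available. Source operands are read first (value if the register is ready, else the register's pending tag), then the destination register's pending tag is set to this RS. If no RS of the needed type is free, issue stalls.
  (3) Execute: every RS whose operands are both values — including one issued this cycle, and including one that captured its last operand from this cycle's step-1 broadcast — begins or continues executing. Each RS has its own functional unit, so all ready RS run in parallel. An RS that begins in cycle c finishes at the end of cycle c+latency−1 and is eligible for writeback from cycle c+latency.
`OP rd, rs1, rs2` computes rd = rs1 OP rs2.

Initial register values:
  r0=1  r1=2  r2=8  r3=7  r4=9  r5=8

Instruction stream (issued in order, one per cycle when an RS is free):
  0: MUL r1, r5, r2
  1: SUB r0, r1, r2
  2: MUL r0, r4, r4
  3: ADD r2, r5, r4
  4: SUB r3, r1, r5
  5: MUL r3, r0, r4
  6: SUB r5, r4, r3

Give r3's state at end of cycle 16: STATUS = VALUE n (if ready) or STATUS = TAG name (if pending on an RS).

STATUS = VALUE 729

cycle 1: issue MUL r1<-Mul1 // r0:1,r1:Mul1,r2:8,r3:7,r4:9,r5:8
cycle 2: issue SUB r0<-Add1 // r0:Add1,r1:Mul1,r2:8,r3:7,r4:9,r5:8
cycle 3: issue MUL r0<-Mul2 // r0:Mul2,r1:Mul1,r2:8,r3:7,r4:9,r5:8
cycle 4: issue ADD r2<-Add2 // r0:Mul2,r1:Mul1,r2:Add2,r3:7,r4:9,r5:8
cycle 5: CDB Mul1=64; issue SUB r3<-Add3 // r0:Mul2,r1:64,r2:Add2,r3:Add3,r4:9,r5:8
cycle 6: issue MUL r3<-Mul1 // r0:Mul2,r1:64,r2:Add2,r3:Mul1,r4:9,r5:8
cycle 7: CDB Add2=17; issue SUB r5<-Add2 // r0:Mul2,r1:64,r2:17,r3:Mul1,r4:9,r5:Add2
cycle 8: CDB Add1=56 // r0:Mul2,r1:64,r2:17,r3:Mul1,r4:9,r5:Add2
cycle 9: CDB Add3=56 // r0:Mul2,r1:64,r2:17,r3:Mul1,r4:9,r5:Add2
cycle 10: CDB Mul2=81 // r0:81,r1:64,r2:17,r3:Mul1,r4:9,r5:Add2
cycle 11: - // r0:81,r1:64,r2:17,r3:Mul1,r4:9,r5:Add2
cycle 12: - // r0:81,r1:64,r2:17,r3:Mul1,r4:9,r5:Add2
cycle 13: - // r0:81,r1:64,r2:17,r3:Mul1,r4:9,r5:Add2
cycle 14: CDB Mul1=729 // r0:81,r1:64,r2:17,r3:729,r4:9,r5:Add2
cycle 15: - // r0:81,r1:64,r2:17,r3:729,r4:9,r5:Add2
cycle 16: - // r0:81,r1:64,r2:17,r3:729,r4:9,r5:Add2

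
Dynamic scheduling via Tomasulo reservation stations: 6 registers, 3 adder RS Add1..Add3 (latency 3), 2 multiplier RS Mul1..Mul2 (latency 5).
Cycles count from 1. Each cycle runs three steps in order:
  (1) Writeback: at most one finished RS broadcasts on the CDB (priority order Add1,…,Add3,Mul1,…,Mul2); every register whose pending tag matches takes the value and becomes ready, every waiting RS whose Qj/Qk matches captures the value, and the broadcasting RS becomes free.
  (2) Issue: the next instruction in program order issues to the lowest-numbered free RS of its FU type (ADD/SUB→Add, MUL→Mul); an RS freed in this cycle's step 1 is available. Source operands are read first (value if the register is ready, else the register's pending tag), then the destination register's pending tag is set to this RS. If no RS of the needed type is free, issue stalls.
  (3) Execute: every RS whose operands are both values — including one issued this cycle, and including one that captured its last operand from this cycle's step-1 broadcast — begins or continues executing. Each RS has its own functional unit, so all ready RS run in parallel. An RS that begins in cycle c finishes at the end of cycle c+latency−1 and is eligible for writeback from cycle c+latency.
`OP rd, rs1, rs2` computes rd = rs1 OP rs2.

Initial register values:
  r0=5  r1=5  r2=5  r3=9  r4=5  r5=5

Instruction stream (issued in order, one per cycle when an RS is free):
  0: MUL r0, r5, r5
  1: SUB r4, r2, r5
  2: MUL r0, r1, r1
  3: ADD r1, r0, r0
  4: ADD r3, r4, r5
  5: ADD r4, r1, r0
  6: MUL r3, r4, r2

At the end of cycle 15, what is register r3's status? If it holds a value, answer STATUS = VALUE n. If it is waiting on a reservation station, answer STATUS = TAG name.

c1: issue MUL r0<-Mul1 | r0:Mul1,r1:5,r2:5,r3:9,r4:5,r5:5
c2: issue SUB r4<-Add1 | r0:Mul1,r1:5,r2:5,r3:9,r4:Add1,r5:5
c3: issue MUL r0<-Mul2 | r0:Mul2,r1:5,r2:5,r3:9,r4:Add1,r5:5
c4: issue ADD r1<-Add2 | r0:Mul2,r1:Add2,r2:5,r3:9,r4:Add1,r5:5
c5: CDB Add1=0; issue ADD r3<-Add1 | r0:Mul2,r1:Add2,r2:5,r3:Add1,r4:0,r5:5
c6: CDB Mul1=25; issue ADD r4<-Add3 | r0:Mul2,r1:Add2,r2:5,r3:Add1,r4:Add3,r5:5
c7: issue MUL r3<-Mul1 | r0:Mul2,r1:Add2,r2:5,r3:Mul1,r4:Add3,r5:5
c8: CDB Add1=5 | r0:Mul2,r1:Add2,r2:5,r3:Mul1,r4:Add3,r5:5
c9: CDB Mul2=25 | r0:25,r1:Add2,r2:5,r3:Mul1,r4:Add3,r5:5
c10: - | r0:25,r1:Add2,r2:5,r3:Mul1,r4:Add3,r5:5
c11: - | r0:25,r1:Add2,r2:5,r3:Mul1,r4:Add3,r5:5
c12: CDB Add2=50 | r0:25,r1:50,r2:5,r3:Mul1,r4:Add3,r5:5
c13: - | r0:25,r1:50,r2:5,r3:Mul1,r4:Add3,r5:5
c14: - | r0:25,r1:50,r2:5,r3:Mul1,r4:Add3,r5:5
c15: CDB Add3=75 | r0:25,r1:50,r2:5,r3:Mul1,r4:75,r5:5

STATUS = TAG Mul1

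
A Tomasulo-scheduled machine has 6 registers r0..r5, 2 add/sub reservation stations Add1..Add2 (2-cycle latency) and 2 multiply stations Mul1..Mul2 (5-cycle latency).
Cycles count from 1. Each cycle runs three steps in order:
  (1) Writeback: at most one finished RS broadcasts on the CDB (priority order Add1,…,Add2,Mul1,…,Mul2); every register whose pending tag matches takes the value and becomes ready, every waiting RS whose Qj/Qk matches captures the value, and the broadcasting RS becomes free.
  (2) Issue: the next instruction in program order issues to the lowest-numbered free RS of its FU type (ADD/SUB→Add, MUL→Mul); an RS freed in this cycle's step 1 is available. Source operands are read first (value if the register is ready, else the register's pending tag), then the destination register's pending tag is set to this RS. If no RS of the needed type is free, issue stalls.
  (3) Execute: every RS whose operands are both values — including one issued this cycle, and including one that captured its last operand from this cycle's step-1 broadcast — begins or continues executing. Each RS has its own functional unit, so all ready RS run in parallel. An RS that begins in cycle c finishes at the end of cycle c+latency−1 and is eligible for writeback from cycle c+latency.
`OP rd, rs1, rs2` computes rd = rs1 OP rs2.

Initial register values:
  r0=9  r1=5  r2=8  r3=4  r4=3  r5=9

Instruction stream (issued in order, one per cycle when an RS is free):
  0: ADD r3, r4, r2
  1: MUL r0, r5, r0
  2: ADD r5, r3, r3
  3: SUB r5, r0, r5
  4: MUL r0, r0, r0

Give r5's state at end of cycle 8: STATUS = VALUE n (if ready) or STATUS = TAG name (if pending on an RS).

c1: issue ADD r3<-Add1 | r0:9,r1:5,r2:8,r3:Add1,r4:3,r5:9
c2: issue MUL r0<-Mul1 | r0:Mul1,r1:5,r2:8,r3:Add1,r4:3,r5:9
c3: CDB Add1=11; issue ADD r5<-Add1 | r0:Mul1,r1:5,r2:8,r3:11,r4:3,r5:Add1
c4: issue SUB r5<-Add2 | r0:Mul1,r1:5,r2:8,r3:11,r4:3,r5:Add2
c5: CDB Add1=22; issue MUL r0<-Mul2 | r0:Mul2,r1:5,r2:8,r3:11,r4:3,r5:Add2
c6: - | r0:Mul2,r1:5,r2:8,r3:11,r4:3,r5:Add2
c7: CDB Mul1=81 | r0:Mul2,r1:5,r2:8,r3:11,r4:3,r5:Add2
c8: - | r0:Mul2,r1:5,r2:8,r3:11,r4:3,r5:Add2

STATUS = TAG Add2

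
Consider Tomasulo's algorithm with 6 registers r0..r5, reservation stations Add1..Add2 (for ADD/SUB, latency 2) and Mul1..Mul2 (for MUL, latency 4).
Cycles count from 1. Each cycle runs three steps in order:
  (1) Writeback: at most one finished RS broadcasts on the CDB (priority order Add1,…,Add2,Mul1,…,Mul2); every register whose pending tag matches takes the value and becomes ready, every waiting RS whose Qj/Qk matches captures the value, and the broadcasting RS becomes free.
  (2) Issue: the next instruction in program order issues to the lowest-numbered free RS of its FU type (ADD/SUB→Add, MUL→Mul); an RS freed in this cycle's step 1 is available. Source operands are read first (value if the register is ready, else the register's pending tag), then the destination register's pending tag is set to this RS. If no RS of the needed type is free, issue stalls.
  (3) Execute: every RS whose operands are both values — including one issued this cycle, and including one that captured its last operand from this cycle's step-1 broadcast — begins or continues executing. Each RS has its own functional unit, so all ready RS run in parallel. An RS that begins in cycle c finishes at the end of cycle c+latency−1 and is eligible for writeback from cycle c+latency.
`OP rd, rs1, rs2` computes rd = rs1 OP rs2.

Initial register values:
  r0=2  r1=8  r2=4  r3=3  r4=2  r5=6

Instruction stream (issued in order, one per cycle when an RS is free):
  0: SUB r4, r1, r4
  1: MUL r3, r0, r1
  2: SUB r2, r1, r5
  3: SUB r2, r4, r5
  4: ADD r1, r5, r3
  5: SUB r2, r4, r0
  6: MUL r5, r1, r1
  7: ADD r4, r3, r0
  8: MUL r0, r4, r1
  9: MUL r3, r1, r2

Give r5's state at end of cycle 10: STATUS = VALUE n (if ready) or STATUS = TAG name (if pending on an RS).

STATUS = TAG Mul1

  c1: issue SUB r4<-Add1  regs: r0:2,r1:8,r2:4,r3:3,r4:Add1,r5:6
  c2: issue MUL r3<-Mul1  regs: r0:2,r1:8,r2:4,r3:Mul1,r4:Add1,r5:6
  c3: CDB Add1=6; issue SUB r2<-Add1  regs: r0:2,r1:8,r2:Add1,r3:Mul1,r4:6,r5:6
  c4: issue SUB r2<-Add2  regs: r0:2,r1:8,r2:Add2,r3:Mul1,r4:6,r5:6
  c5: CDB Add1=2; issue ADD r1<-Add1  regs: r0:2,r1:Add1,r2:Add2,r3:Mul1,r4:6,r5:6
  c6: CDB Add2=0; issue SUB r2<-Add2  regs: r0:2,r1:Add1,r2:Add2,r3:Mul1,r4:6,r5:6
  c7: CDB Mul1=16; issue MUL r5<-Mul1  regs: r0:2,r1:Add1,r2:Add2,r3:16,r4:6,r5:Mul1
  c8: CDB Add2=4; issue ADD r4<-Add2  regs: r0:2,r1:Add1,r2:4,r3:16,r4:Add2,r5:Mul1
  c9: CDB Add1=22; issue MUL r0<-Mul2  regs: r0:Mul2,r1:22,r2:4,r3:16,r4:Add2,r5:Mul1
  c10: CDB Add2=18; stall  regs: r0:Mul2,r1:22,r2:4,r3:16,r4:18,r5:Mul1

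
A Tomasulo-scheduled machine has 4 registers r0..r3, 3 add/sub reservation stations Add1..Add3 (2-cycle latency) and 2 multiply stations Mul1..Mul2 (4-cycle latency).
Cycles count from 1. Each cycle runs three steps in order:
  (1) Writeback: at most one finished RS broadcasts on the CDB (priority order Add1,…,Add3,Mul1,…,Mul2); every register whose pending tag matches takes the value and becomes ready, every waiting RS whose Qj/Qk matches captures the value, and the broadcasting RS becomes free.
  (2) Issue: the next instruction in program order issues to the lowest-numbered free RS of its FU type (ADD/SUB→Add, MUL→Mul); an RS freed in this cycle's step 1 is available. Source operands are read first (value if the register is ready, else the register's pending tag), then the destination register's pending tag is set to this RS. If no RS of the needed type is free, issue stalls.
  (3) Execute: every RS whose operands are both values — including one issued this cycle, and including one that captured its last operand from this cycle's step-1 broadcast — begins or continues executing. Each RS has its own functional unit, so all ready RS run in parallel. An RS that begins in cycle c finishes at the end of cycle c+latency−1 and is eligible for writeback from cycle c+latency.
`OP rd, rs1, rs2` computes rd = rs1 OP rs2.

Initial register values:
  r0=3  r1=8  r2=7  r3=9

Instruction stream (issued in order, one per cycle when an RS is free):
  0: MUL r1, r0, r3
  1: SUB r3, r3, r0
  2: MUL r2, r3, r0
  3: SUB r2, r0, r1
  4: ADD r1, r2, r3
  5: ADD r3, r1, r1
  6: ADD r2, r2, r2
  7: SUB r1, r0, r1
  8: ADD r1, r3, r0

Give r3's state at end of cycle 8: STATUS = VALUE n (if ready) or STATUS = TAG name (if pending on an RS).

c1: issue MUL r1<-Mul1 | r0:3,r1:Mul1,r2:7,r3:9
c2: issue SUB r3<-Add1 | r0:3,r1:Mul1,r2:7,r3:Add1
c3: issue MUL r2<-Mul2 | r0:3,r1:Mul1,r2:Mul2,r3:Add1
c4: CDB Add1=6; issue SUB r2<-Add1 | r0:3,r1:Mul1,r2:Add1,r3:6
c5: CDB Mul1=27; issue ADD r1<-Add2 | r0:3,r1:Add2,r2:Add1,r3:6
c6: issue ADD r3<-Add3 | r0:3,r1:Add2,r2:Add1,r3:Add3
c7: CDB Add1=-24; issue ADD r2<-Add1 | r0:3,r1:Add2,r2:Add1,r3:Add3
c8: CDB Mul2=18; stall | r0:3,r1:Add2,r2:Add1,r3:Add3

STATUS = TAG Add3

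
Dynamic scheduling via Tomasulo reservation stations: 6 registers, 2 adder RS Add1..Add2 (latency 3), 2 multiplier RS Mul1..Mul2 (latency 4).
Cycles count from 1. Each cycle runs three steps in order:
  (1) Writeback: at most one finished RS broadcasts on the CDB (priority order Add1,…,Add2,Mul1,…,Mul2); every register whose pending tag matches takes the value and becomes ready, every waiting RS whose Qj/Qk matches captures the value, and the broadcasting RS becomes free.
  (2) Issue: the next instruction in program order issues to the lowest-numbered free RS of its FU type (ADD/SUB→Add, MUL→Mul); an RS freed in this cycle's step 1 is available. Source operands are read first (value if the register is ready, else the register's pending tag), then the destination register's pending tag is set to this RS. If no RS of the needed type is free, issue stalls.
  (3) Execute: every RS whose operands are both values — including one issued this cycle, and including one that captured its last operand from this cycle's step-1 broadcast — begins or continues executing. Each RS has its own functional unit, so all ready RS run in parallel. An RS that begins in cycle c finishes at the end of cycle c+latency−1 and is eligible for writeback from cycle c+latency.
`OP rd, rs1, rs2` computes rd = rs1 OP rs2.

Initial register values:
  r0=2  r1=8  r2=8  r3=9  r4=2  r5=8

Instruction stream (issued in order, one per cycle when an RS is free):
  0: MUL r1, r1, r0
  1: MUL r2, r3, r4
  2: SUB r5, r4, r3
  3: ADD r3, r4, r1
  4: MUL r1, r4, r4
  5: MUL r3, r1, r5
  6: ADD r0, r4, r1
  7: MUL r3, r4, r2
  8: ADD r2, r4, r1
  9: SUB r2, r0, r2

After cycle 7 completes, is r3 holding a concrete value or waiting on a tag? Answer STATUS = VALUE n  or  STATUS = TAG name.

STATUS = TAG Mul2

c1: issue MUL r1<-Mul1 | r0:2,r1:Mul1,r2:8,r3:9,r4:2,r5:8
c2: issue MUL r2<-Mul2 | r0:2,r1:Mul1,r2:Mul2,r3:9,r4:2,r5:8
c3: issue SUB r5<-Add1 | r0:2,r1:Mul1,r2:Mul2,r3:9,r4:2,r5:Add1
c4: issue ADD r3<-Add2 | r0:2,r1:Mul1,r2:Mul2,r3:Add2,r4:2,r5:Add1
c5: CDB Mul1=16; issue MUL r1<-Mul1 | r0:2,r1:Mul1,r2:Mul2,r3:Add2,r4:2,r5:Add1
c6: CDB Add1=-7; stall | r0:2,r1:Mul1,r2:Mul2,r3:Add2,r4:2,r5:-7
c7: CDB Mul2=18; issue MUL r3<-Mul2 | r0:2,r1:Mul1,r2:18,r3:Mul2,r4:2,r5:-7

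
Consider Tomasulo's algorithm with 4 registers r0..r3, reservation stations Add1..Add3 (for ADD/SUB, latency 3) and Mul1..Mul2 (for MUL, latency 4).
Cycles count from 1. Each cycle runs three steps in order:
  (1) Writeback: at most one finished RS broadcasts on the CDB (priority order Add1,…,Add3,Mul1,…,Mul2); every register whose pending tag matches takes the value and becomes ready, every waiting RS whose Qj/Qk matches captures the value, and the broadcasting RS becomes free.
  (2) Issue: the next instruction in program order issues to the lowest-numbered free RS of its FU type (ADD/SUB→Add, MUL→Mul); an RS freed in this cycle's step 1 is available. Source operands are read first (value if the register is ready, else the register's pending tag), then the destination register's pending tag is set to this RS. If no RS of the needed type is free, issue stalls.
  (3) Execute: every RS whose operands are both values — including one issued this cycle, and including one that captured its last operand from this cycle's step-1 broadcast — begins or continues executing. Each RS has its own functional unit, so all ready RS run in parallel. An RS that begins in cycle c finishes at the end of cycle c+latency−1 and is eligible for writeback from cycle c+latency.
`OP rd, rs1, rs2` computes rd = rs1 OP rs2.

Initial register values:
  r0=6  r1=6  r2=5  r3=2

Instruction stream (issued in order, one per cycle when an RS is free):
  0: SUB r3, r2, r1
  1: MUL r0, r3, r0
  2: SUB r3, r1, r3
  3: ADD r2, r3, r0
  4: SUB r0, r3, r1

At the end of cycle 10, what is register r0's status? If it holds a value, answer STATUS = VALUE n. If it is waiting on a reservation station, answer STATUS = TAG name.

STATUS = VALUE 1

c1: issue SUB r3<-Add1 | r0:6,r1:6,r2:5,r3:Add1
c2: issue MUL r0<-Mul1 | r0:Mul1,r1:6,r2:5,r3:Add1
c3: issue SUB r3<-Add2 | r0:Mul1,r1:6,r2:5,r3:Add2
c4: CDB Add1=-1; issue ADD r2<-Add1 | r0:Mul1,r1:6,r2:Add1,r3:Add2
c5: issue SUB r0<-Add3 | r0:Add3,r1:6,r2:Add1,r3:Add2
c6: - | r0:Add3,r1:6,r2:Add1,r3:Add2
c7: CDB Add2=7 | r0:Add3,r1:6,r2:Add1,r3:7
c8: CDB Mul1=-6 | r0:Add3,r1:6,r2:Add1,r3:7
c9: - | r0:Add3,r1:6,r2:Add1,r3:7
c10: CDB Add3=1 | r0:1,r1:6,r2:Add1,r3:7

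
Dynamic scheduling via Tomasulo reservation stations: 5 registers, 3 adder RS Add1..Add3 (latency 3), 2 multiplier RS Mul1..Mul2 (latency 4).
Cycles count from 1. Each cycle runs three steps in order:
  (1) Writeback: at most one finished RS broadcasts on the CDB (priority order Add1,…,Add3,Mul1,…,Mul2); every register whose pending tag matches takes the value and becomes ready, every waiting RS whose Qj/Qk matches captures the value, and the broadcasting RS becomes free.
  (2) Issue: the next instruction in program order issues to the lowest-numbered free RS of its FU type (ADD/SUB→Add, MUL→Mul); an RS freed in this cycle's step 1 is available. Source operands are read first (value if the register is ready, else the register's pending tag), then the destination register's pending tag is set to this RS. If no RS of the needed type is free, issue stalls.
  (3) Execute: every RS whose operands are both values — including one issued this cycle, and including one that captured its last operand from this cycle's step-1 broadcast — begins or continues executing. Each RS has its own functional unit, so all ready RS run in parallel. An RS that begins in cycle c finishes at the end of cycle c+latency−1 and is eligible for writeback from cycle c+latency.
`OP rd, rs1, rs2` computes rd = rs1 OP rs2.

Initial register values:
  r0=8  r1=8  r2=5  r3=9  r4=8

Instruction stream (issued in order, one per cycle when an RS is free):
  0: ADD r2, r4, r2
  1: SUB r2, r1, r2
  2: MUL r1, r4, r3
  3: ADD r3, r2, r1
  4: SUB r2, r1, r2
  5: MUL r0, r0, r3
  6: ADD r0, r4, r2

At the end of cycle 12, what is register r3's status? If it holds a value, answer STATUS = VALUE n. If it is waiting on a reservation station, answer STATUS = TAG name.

cycle 1: issue ADD r2<-Add1 // r0:8,r1:8,r2:Add1,r3:9,r4:8
cycle 2: issue SUB r2<-Add2 // r0:8,r1:8,r2:Add2,r3:9,r4:8
cycle 3: issue MUL r1<-Mul1 // r0:8,r1:Mul1,r2:Add2,r3:9,r4:8
cycle 4: CDB Add1=13; issue ADD r3<-Add1 // r0:8,r1:Mul1,r2:Add2,r3:Add1,r4:8
cycle 5: issue SUB r2<-Add3 // r0:8,r1:Mul1,r2:Add3,r3:Add1,r4:8
cycle 6: issue MUL r0<-Mul2 // r0:Mul2,r1:Mul1,r2:Add3,r3:Add1,r4:8
cycle 7: CDB Add2=-5; issue ADD r0<-Add2 // r0:Add2,r1:Mul1,r2:Add3,r3:Add1,r4:8
cycle 8: CDB Mul1=72 // r0:Add2,r1:72,r2:Add3,r3:Add1,r4:8
cycle 9: - // r0:Add2,r1:72,r2:Add3,r3:Add1,r4:8
cycle 10: - // r0:Add2,r1:72,r2:Add3,r3:Add1,r4:8
cycle 11: CDB Add1=67 // r0:Add2,r1:72,r2:Add3,r3:67,r4:8
cycle 12: CDB Add3=77 // r0:Add2,r1:72,r2:77,r3:67,r4:8

STATUS = VALUE 67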